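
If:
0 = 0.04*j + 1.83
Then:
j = -45.75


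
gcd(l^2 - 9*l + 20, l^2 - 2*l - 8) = l - 4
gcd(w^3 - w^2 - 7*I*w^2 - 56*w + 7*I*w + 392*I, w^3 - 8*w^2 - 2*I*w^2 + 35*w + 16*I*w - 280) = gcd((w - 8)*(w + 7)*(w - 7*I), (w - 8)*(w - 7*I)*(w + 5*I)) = w^2 + w*(-8 - 7*I) + 56*I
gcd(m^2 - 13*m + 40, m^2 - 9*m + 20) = m - 5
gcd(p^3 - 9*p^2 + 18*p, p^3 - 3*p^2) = p^2 - 3*p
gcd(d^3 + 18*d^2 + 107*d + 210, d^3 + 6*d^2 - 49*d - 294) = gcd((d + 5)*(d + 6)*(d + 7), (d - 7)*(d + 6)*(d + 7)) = d^2 + 13*d + 42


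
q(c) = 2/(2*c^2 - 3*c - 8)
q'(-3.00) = 0.08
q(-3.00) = 0.11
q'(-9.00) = 0.00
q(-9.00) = 0.01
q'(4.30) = -0.11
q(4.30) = 0.12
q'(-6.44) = 0.01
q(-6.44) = 0.02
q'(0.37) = 0.04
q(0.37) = -0.23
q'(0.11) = 0.07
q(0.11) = -0.24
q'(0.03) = 0.09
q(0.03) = -0.25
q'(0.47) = 0.03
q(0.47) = -0.22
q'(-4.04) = 0.03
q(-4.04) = 0.05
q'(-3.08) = 0.07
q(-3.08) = 0.10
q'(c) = 2*(3 - 4*c)/(2*c^2 - 3*c - 8)^2 = 2*(3 - 4*c)/(-2*c^2 + 3*c + 8)^2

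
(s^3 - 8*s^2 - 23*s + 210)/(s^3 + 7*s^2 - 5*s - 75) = (s^2 - 13*s + 42)/(s^2 + 2*s - 15)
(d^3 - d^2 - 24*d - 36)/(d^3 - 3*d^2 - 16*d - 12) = (d + 3)/(d + 1)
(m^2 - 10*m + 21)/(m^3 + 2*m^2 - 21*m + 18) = (m - 7)/(m^2 + 5*m - 6)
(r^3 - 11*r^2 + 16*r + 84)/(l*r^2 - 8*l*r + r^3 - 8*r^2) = (r^3 - 11*r^2 + 16*r + 84)/(r*(l*r - 8*l + r^2 - 8*r))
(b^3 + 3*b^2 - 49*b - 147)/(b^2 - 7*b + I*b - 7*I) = (b^2 + 10*b + 21)/(b + I)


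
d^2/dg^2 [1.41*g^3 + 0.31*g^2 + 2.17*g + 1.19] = 8.46*g + 0.62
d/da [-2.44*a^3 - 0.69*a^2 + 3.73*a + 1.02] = -7.32*a^2 - 1.38*a + 3.73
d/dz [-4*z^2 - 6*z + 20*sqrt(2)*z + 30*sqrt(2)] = -8*z - 6 + 20*sqrt(2)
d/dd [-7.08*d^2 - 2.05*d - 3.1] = -14.16*d - 2.05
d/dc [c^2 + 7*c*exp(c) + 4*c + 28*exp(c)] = 7*c*exp(c) + 2*c + 35*exp(c) + 4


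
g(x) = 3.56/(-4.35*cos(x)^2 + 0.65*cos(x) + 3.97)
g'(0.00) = 0.00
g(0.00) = 13.19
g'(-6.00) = -22.49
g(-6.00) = 6.10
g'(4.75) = -0.07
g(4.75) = 0.89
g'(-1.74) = -0.53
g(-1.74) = 0.95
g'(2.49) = 33.06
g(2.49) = 5.06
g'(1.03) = -1.18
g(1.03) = 1.13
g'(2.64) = 4559.75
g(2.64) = 63.86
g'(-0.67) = 4.18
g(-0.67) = 1.97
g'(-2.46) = -23.44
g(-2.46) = 4.23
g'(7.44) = -0.75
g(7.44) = 1.01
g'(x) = 3.56*(-8.7*sin(x)*cos(x) + 0.65*sin(x))/(-4.35*cos(x)^2 + 0.65*cos(x) + 3.97)^2 = (2.314 - 30.972*cos(x))*sin(x)/(-4.35*cos(x)^2 + 0.65*cos(x) + 3.97)^2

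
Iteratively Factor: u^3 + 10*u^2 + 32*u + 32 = (u + 2)*(u^2 + 8*u + 16) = (u + 2)*(u + 4)*(u + 4)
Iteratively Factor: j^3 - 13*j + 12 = (j - 1)*(j^2 + j - 12) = (j - 3)*(j - 1)*(j + 4)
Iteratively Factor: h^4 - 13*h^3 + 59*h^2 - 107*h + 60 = (h - 4)*(h^3 - 9*h^2 + 23*h - 15) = (h - 4)*(h - 1)*(h^2 - 8*h + 15) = (h - 4)*(h - 3)*(h - 1)*(h - 5)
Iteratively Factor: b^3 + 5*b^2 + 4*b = (b + 1)*(b^2 + 4*b) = (b + 1)*(b + 4)*(b)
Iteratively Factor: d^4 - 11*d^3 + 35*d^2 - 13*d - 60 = (d - 5)*(d^3 - 6*d^2 + 5*d + 12) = (d - 5)*(d - 3)*(d^2 - 3*d - 4) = (d - 5)*(d - 4)*(d - 3)*(d + 1)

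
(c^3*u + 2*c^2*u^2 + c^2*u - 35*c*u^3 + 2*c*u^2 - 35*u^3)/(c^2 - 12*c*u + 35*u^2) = u*(-c^2 - 7*c*u - c - 7*u)/(-c + 7*u)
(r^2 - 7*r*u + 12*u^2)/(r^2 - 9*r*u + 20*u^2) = (r - 3*u)/(r - 5*u)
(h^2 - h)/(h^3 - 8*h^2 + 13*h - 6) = h/(h^2 - 7*h + 6)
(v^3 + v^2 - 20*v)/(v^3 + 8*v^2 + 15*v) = (v - 4)/(v + 3)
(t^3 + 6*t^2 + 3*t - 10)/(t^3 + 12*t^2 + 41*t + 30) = (t^2 + t - 2)/(t^2 + 7*t + 6)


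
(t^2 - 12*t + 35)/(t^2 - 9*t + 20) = (t - 7)/(t - 4)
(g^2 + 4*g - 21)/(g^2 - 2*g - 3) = (g + 7)/(g + 1)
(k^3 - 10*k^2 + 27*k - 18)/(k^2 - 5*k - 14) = (-k^3 + 10*k^2 - 27*k + 18)/(-k^2 + 5*k + 14)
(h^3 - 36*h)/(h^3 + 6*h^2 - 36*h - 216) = h/(h + 6)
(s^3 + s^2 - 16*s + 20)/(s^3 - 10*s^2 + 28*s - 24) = (s + 5)/(s - 6)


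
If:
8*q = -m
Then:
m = -8*q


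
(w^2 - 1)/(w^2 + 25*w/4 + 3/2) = 4*(w^2 - 1)/(4*w^2 + 25*w + 6)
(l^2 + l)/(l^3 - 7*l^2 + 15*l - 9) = l*(l + 1)/(l^3 - 7*l^2 + 15*l - 9)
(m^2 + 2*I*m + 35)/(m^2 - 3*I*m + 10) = (m + 7*I)/(m + 2*I)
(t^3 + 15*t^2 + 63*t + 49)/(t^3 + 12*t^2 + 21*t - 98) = (t + 1)/(t - 2)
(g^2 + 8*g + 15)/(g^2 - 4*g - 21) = (g + 5)/(g - 7)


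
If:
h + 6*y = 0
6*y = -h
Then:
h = -6*y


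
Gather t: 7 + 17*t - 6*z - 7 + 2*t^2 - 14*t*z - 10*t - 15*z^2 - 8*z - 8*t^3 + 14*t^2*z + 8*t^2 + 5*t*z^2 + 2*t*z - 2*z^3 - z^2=-8*t^3 + t^2*(14*z + 10) + t*(5*z^2 - 12*z + 7) - 2*z^3 - 16*z^2 - 14*z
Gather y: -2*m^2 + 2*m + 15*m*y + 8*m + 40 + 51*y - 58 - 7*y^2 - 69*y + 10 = -2*m^2 + 10*m - 7*y^2 + y*(15*m - 18) - 8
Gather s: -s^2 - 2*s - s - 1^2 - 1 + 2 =-s^2 - 3*s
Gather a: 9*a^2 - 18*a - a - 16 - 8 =9*a^2 - 19*a - 24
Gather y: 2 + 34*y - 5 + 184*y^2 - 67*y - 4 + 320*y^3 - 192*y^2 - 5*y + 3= 320*y^3 - 8*y^2 - 38*y - 4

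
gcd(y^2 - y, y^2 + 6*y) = y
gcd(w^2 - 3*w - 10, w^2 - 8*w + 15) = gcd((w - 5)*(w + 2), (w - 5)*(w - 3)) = w - 5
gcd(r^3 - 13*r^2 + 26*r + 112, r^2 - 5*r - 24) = r - 8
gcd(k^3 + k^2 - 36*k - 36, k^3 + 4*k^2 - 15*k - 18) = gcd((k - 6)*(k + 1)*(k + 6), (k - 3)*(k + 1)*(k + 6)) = k^2 + 7*k + 6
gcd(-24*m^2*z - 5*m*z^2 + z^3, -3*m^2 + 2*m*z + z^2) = 3*m + z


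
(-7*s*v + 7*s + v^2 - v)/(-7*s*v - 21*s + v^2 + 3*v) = (v - 1)/(v + 3)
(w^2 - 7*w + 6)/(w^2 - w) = (w - 6)/w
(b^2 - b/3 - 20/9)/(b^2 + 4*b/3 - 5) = (b + 4/3)/(b + 3)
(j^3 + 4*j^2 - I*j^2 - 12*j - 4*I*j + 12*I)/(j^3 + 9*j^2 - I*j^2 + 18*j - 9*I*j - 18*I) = (j - 2)/(j + 3)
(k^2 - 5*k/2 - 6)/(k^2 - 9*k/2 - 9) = (k - 4)/(k - 6)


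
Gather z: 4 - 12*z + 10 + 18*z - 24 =6*z - 10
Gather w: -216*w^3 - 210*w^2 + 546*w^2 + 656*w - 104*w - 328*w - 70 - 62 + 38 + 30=-216*w^3 + 336*w^2 + 224*w - 64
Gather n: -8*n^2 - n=-8*n^2 - n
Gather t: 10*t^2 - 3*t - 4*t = 10*t^2 - 7*t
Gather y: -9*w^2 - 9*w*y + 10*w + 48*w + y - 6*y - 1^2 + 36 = -9*w^2 + 58*w + y*(-9*w - 5) + 35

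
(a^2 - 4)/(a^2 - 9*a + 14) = (a + 2)/(a - 7)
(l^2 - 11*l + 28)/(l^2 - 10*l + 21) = (l - 4)/(l - 3)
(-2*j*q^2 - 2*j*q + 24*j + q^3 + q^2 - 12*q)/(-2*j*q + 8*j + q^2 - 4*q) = (q^2 + q - 12)/(q - 4)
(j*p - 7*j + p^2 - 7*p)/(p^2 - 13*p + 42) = (j + p)/(p - 6)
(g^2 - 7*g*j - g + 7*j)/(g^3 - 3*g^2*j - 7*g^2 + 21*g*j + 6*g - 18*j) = (g - 7*j)/(g^2 - 3*g*j - 6*g + 18*j)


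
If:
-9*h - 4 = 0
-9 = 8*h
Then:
No Solution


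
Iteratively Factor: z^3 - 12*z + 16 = (z - 2)*(z^2 + 2*z - 8) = (z - 2)^2*(z + 4)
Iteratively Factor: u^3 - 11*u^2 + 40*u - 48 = (u - 4)*(u^2 - 7*u + 12) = (u - 4)*(u - 3)*(u - 4)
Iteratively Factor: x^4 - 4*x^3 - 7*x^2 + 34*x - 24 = (x - 4)*(x^3 - 7*x + 6) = (x - 4)*(x - 2)*(x^2 + 2*x - 3) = (x - 4)*(x - 2)*(x - 1)*(x + 3)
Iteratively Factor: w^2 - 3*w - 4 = (w + 1)*(w - 4)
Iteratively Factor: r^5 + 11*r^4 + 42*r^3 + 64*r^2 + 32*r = (r + 1)*(r^4 + 10*r^3 + 32*r^2 + 32*r) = (r + 1)*(r + 2)*(r^3 + 8*r^2 + 16*r) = r*(r + 1)*(r + 2)*(r^2 + 8*r + 16) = r*(r + 1)*(r + 2)*(r + 4)*(r + 4)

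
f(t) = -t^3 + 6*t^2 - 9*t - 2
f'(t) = -3*t^2 + 12*t - 9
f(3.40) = -2.54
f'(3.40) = -2.88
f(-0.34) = 1.79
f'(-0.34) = -13.43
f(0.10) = -2.84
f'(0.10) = -7.83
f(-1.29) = 21.74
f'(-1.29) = -29.47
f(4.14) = -7.38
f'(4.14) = -10.74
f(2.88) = -2.04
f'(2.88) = 0.68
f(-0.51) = 4.28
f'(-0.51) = -15.90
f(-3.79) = 172.73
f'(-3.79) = -97.57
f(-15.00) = 4858.00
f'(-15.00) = -864.00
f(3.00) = -2.00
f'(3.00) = 0.00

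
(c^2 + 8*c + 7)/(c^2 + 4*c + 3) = (c + 7)/(c + 3)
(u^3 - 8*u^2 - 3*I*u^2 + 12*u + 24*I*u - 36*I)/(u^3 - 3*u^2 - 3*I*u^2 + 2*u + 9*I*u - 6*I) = (u - 6)/(u - 1)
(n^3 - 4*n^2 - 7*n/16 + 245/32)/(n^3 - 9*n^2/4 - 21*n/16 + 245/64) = 2*(2*n - 7)/(4*n - 7)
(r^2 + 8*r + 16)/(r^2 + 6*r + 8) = (r + 4)/(r + 2)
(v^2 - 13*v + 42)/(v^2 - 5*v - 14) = (v - 6)/(v + 2)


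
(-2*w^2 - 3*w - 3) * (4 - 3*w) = 6*w^3 + w^2 - 3*w - 12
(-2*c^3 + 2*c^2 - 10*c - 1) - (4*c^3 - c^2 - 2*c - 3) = -6*c^3 + 3*c^2 - 8*c + 2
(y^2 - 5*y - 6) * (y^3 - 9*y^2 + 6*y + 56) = y^5 - 14*y^4 + 45*y^3 + 80*y^2 - 316*y - 336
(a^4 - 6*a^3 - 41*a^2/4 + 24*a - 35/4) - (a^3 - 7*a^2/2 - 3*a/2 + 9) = a^4 - 7*a^3 - 27*a^2/4 + 51*a/2 - 71/4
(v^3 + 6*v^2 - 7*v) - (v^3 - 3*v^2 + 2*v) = 9*v^2 - 9*v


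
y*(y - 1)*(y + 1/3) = y^3 - 2*y^2/3 - y/3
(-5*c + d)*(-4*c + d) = 20*c^2 - 9*c*d + d^2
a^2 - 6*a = a*(a - 6)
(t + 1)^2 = t^2 + 2*t + 1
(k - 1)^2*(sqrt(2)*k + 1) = sqrt(2)*k^3 - 2*sqrt(2)*k^2 + k^2 - 2*k + sqrt(2)*k + 1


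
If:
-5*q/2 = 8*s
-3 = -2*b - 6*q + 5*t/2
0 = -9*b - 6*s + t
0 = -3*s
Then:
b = -6/41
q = 0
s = 0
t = -54/41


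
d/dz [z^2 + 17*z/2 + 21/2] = 2*z + 17/2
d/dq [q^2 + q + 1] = 2*q + 1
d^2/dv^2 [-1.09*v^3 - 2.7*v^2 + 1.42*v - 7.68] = -6.54*v - 5.4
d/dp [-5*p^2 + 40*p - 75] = 40 - 10*p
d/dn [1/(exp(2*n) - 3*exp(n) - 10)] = (3 - 2*exp(n))*exp(n)/(-exp(2*n) + 3*exp(n) + 10)^2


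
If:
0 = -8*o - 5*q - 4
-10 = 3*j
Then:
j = -10/3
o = -5*q/8 - 1/2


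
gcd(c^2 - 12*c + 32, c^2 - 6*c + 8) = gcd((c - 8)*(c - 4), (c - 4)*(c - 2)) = c - 4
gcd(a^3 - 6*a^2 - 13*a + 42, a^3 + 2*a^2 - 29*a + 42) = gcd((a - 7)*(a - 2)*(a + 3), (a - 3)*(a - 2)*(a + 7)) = a - 2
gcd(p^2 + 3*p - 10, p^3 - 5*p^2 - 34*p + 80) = p^2 + 3*p - 10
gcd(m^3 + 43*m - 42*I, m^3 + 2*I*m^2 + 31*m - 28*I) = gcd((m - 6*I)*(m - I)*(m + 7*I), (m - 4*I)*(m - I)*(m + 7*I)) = m^2 + 6*I*m + 7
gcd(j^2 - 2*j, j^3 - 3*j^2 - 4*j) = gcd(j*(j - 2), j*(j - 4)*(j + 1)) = j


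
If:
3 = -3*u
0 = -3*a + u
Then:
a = -1/3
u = -1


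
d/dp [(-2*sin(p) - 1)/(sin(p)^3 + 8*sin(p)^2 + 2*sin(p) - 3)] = (4*sin(p)^3 + 19*sin(p)^2 + 16*sin(p) + 8)*cos(p)/(sin(p)^3 + 8*sin(p)^2 + 2*sin(p) - 3)^2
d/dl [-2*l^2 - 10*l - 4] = -4*l - 10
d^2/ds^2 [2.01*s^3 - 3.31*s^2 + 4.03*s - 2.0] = 12.06*s - 6.62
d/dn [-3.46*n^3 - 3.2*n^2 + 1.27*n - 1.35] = -10.38*n^2 - 6.4*n + 1.27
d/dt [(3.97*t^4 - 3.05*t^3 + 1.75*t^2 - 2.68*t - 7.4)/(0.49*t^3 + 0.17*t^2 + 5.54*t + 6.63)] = (1.9453*t^6 + 1.3498*t^5 + 64.6054*t^4 + 74.1168*t^3 - 39.6359*t^2 + 25.721*t + 23.2276)/(0.2401*t^6 + 0.1666*t^5 + 5.4581*t^4 + 8.381*t^3 + 32.9458*t^2 + 73.4604*t + 43.9569)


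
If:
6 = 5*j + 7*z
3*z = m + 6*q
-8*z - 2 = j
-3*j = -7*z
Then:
No Solution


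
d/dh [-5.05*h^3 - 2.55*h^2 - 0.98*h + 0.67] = -15.15*h^2 - 5.1*h - 0.98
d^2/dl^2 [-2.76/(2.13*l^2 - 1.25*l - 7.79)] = (-25.043688*l^2 + 14.697*l + 2.76*(4.26*l - 1.25)*(8.52*l - 2.5) + 91.591704)/(-2.13*l^2 + 1.25*l + 7.79)^3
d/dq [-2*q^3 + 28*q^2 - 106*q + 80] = -6*q^2 + 56*q - 106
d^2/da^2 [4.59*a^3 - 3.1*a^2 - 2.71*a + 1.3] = 27.54*a - 6.2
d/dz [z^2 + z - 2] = 2*z + 1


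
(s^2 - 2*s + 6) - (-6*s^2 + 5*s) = 7*s^2 - 7*s + 6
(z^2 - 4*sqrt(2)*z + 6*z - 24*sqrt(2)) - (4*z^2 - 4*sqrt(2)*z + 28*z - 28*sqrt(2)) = -3*z^2 - 22*z + 4*sqrt(2)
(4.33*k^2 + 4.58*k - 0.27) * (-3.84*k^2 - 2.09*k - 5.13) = -16.6272*k^4 - 26.6369*k^3 - 30.7483*k^2 - 22.9311*k + 1.3851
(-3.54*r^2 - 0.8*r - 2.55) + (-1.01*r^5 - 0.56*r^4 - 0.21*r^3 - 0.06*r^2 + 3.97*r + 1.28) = -1.01*r^5 - 0.56*r^4 - 0.21*r^3 - 3.6*r^2 + 3.17*r - 1.27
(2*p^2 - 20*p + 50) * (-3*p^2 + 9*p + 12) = -6*p^4 + 78*p^3 - 306*p^2 + 210*p + 600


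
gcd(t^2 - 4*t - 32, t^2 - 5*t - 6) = 1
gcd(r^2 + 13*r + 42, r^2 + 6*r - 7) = r + 7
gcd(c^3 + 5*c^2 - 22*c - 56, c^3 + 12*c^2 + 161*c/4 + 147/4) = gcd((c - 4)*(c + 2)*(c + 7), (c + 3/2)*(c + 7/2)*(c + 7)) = c + 7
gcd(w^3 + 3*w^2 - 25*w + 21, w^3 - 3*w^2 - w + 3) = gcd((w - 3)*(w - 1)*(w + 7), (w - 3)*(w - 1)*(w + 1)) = w^2 - 4*w + 3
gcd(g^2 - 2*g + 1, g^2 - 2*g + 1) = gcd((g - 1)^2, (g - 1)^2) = g^2 - 2*g + 1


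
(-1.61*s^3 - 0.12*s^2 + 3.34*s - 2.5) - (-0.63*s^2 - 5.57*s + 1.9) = -1.61*s^3 + 0.51*s^2 + 8.91*s - 4.4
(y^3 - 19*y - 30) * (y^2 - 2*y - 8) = y^5 - 2*y^4 - 27*y^3 + 8*y^2 + 212*y + 240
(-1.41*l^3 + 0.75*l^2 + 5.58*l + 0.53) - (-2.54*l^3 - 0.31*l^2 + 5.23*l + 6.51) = 1.13*l^3 + 1.06*l^2 + 0.35*l - 5.98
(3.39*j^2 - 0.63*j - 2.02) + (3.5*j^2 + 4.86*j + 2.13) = 6.89*j^2 + 4.23*j + 0.11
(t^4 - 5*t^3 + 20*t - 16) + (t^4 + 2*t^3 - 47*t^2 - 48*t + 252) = 2*t^4 - 3*t^3 - 47*t^2 - 28*t + 236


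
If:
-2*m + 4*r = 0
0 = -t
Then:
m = 2*r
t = 0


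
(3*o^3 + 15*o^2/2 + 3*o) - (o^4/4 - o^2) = -o^4/4 + 3*o^3 + 17*o^2/2 + 3*o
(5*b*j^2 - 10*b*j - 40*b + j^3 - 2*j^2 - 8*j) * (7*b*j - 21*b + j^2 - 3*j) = 35*b^2*j^3 - 175*b^2*j^2 - 70*b^2*j + 840*b^2 + 12*b*j^4 - 60*b*j^3 - 24*b*j^2 + 288*b*j + j^5 - 5*j^4 - 2*j^3 + 24*j^2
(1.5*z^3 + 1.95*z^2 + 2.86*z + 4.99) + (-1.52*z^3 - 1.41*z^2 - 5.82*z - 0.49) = -0.02*z^3 + 0.54*z^2 - 2.96*z + 4.5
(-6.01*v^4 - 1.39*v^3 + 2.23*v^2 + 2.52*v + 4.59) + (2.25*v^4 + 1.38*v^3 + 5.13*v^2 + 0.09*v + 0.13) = -3.76*v^4 - 0.01*v^3 + 7.36*v^2 + 2.61*v + 4.72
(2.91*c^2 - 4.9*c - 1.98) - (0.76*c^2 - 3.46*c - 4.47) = 2.15*c^2 - 1.44*c + 2.49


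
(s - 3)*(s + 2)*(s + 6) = s^3 + 5*s^2 - 12*s - 36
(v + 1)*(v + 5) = v^2 + 6*v + 5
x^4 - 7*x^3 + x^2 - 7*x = x*(x - 7)*(x - I)*(x + I)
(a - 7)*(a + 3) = a^2 - 4*a - 21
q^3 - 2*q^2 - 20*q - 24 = (q - 6)*(q + 2)^2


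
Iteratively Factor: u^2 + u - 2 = (u - 1)*(u + 2)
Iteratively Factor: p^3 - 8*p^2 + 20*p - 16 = (p - 2)*(p^2 - 6*p + 8) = (p - 2)^2*(p - 4)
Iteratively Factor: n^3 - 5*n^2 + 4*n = (n - 4)*(n^2 - n) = (n - 4)*(n - 1)*(n)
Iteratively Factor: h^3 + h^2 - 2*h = (h)*(h^2 + h - 2) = h*(h + 2)*(h - 1)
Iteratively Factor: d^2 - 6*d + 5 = (d - 1)*(d - 5)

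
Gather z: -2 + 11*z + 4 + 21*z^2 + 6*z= 21*z^2 + 17*z + 2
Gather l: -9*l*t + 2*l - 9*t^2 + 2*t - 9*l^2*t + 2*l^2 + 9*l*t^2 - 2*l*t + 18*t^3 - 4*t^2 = l^2*(2 - 9*t) + l*(9*t^2 - 11*t + 2) + 18*t^3 - 13*t^2 + 2*t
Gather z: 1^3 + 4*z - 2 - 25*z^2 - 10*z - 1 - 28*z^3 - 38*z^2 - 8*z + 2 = -28*z^3 - 63*z^2 - 14*z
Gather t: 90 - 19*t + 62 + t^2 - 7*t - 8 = t^2 - 26*t + 144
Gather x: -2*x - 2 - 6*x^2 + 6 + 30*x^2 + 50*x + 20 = 24*x^2 + 48*x + 24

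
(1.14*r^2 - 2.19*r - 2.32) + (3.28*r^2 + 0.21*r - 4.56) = 4.42*r^2 - 1.98*r - 6.88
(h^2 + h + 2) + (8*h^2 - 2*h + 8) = 9*h^2 - h + 10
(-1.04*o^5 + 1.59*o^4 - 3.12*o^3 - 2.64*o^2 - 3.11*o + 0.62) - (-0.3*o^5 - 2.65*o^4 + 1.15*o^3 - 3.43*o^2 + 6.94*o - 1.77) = -0.74*o^5 + 4.24*o^4 - 4.27*o^3 + 0.79*o^2 - 10.05*o + 2.39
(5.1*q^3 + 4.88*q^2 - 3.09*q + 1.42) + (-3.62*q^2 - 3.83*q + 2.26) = 5.1*q^3 + 1.26*q^2 - 6.92*q + 3.68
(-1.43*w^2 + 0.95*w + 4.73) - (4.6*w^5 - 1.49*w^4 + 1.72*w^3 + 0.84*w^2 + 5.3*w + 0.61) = -4.6*w^5 + 1.49*w^4 - 1.72*w^3 - 2.27*w^2 - 4.35*w + 4.12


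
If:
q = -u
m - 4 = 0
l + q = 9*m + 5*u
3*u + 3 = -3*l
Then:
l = 30/7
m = 4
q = 37/7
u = -37/7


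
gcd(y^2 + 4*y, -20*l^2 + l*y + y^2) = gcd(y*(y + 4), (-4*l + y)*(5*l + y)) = 1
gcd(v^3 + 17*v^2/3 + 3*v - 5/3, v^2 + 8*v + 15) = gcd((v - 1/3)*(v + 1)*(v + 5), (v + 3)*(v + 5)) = v + 5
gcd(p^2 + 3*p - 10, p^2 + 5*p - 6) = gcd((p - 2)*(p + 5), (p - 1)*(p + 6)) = 1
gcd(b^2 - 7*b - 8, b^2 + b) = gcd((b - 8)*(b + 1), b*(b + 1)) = b + 1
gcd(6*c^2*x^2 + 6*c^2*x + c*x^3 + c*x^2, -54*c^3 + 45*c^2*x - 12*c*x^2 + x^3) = 1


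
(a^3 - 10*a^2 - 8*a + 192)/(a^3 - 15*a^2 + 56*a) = (a^2 - 2*a - 24)/(a*(a - 7))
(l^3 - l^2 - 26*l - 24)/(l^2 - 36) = (l^2 + 5*l + 4)/(l + 6)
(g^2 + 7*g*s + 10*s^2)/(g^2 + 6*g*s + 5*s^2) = (g + 2*s)/(g + s)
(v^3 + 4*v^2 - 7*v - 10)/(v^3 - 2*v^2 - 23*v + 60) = (v^2 - v - 2)/(v^2 - 7*v + 12)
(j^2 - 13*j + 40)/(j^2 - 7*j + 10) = (j - 8)/(j - 2)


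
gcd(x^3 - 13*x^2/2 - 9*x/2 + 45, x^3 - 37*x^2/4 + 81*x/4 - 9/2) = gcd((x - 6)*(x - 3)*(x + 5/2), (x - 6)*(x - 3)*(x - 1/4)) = x^2 - 9*x + 18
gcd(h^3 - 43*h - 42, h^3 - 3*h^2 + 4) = h + 1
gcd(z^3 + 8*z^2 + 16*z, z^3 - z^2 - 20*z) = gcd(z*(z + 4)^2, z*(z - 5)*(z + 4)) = z^2 + 4*z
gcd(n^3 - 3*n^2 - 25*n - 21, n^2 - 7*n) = n - 7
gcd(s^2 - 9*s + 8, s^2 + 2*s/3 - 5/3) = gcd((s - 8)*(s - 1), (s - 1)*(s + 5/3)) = s - 1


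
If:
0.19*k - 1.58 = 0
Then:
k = 8.32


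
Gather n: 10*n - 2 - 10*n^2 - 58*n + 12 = -10*n^2 - 48*n + 10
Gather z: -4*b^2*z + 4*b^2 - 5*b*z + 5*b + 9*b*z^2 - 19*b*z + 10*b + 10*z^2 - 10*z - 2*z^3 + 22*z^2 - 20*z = 4*b^2 + 15*b - 2*z^3 + z^2*(9*b + 32) + z*(-4*b^2 - 24*b - 30)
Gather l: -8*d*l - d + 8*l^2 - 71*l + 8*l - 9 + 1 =-d + 8*l^2 + l*(-8*d - 63) - 8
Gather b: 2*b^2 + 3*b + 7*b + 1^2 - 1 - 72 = 2*b^2 + 10*b - 72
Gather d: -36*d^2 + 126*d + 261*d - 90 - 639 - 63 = -36*d^2 + 387*d - 792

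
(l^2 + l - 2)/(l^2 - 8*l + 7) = (l + 2)/(l - 7)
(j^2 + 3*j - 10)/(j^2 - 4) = (j + 5)/(j + 2)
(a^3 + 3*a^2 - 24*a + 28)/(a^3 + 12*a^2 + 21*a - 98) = (a - 2)/(a + 7)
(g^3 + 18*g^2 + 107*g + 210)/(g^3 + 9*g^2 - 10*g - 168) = (g + 5)/(g - 4)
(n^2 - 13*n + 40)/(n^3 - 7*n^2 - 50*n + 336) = (n - 5)/(n^2 + n - 42)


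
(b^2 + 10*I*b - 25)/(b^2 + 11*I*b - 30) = (b + 5*I)/(b + 6*I)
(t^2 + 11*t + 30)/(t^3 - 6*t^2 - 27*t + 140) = (t + 6)/(t^2 - 11*t + 28)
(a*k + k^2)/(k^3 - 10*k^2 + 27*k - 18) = k*(a + k)/(k^3 - 10*k^2 + 27*k - 18)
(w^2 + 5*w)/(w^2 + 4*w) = (w + 5)/(w + 4)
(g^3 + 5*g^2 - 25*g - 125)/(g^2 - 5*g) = g + 10 + 25/g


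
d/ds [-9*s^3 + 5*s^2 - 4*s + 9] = -27*s^2 + 10*s - 4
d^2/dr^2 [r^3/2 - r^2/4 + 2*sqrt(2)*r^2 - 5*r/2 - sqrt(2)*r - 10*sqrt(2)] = 3*r - 1/2 + 4*sqrt(2)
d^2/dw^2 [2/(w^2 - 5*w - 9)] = 4*(w^2 - 5*w - (2*w - 5)^2 - 9)/(-w^2 + 5*w + 9)^3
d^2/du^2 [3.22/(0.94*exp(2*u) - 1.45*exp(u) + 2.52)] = ((4.669 - 12.1072*exp(u))*(0.94*exp(2*u) - 1.45*exp(u) + 2.52) + 3.22*(1.88*exp(u) - 1.45)*(3.76*exp(u) - 2.9)*exp(u))*exp(u)/(0.94*exp(2*u) - 1.45*exp(u) + 2.52)^3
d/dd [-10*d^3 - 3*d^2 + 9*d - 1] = -30*d^2 - 6*d + 9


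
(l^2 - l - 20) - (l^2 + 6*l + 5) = -7*l - 25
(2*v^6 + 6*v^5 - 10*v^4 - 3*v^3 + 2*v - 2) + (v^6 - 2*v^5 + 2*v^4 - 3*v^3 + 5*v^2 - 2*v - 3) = 3*v^6 + 4*v^5 - 8*v^4 - 6*v^3 + 5*v^2 - 5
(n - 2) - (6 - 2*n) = 3*n - 8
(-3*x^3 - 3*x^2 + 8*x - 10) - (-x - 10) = -3*x^3 - 3*x^2 + 9*x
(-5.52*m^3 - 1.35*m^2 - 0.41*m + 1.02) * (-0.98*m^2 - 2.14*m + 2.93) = 5.4096*m^5 + 13.1358*m^4 - 12.8828*m^3 - 4.0777*m^2 - 3.3841*m + 2.9886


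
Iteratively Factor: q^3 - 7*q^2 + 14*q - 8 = (q - 2)*(q^2 - 5*q + 4) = (q - 2)*(q - 1)*(q - 4)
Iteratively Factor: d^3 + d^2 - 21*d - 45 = (d + 3)*(d^2 - 2*d - 15) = (d + 3)^2*(d - 5)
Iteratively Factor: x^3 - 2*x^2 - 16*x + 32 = (x + 4)*(x^2 - 6*x + 8) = (x - 4)*(x + 4)*(x - 2)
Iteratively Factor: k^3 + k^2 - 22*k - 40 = (k - 5)*(k^2 + 6*k + 8) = (k - 5)*(k + 2)*(k + 4)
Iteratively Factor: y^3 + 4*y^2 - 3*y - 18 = (y + 3)*(y^2 + y - 6) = (y - 2)*(y + 3)*(y + 3)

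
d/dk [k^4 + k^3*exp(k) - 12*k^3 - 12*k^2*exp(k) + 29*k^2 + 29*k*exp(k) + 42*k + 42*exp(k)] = k^3*exp(k) + 4*k^3 - 9*k^2*exp(k) - 36*k^2 + 5*k*exp(k) + 58*k + 71*exp(k) + 42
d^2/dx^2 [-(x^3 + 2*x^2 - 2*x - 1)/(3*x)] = -2/3 + 2/(3*x^3)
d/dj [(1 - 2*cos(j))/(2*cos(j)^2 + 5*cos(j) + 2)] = (-4*cos(j)^2 + 4*cos(j) + 9)*sin(j)/((cos(j) + 2)^2*(2*cos(j) + 1)^2)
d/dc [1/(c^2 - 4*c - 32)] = 2*(2 - c)/(-c^2 + 4*c + 32)^2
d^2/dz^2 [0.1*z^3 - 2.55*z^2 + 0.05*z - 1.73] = 0.6*z - 5.1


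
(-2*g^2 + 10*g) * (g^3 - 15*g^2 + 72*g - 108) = -2*g^5 + 40*g^4 - 294*g^3 + 936*g^2 - 1080*g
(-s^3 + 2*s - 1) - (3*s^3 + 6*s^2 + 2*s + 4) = -4*s^3 - 6*s^2 - 5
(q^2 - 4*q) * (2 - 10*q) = -10*q^3 + 42*q^2 - 8*q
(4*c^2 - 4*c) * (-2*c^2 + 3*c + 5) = -8*c^4 + 20*c^3 + 8*c^2 - 20*c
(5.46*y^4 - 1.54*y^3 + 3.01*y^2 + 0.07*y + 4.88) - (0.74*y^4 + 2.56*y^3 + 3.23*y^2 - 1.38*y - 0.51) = 4.72*y^4 - 4.1*y^3 - 0.22*y^2 + 1.45*y + 5.39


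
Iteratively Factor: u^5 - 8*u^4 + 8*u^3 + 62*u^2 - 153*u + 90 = (u - 5)*(u^4 - 3*u^3 - 7*u^2 + 27*u - 18) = (u - 5)*(u + 3)*(u^3 - 6*u^2 + 11*u - 6) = (u - 5)*(u - 3)*(u + 3)*(u^2 - 3*u + 2) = (u - 5)*(u - 3)*(u - 1)*(u + 3)*(u - 2)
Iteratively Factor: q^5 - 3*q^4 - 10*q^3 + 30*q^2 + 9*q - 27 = (q + 3)*(q^4 - 6*q^3 + 8*q^2 + 6*q - 9) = (q - 3)*(q + 3)*(q^3 - 3*q^2 - q + 3) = (q - 3)*(q - 1)*(q + 3)*(q^2 - 2*q - 3) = (q - 3)*(q - 1)*(q + 1)*(q + 3)*(q - 3)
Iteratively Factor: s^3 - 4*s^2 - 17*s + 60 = (s - 3)*(s^2 - s - 20) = (s - 5)*(s - 3)*(s + 4)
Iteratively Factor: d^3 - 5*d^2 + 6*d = (d - 3)*(d^2 - 2*d) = d*(d - 3)*(d - 2)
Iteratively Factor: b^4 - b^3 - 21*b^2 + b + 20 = (b - 5)*(b^3 + 4*b^2 - b - 4) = (b - 5)*(b + 1)*(b^2 + 3*b - 4) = (b - 5)*(b + 1)*(b + 4)*(b - 1)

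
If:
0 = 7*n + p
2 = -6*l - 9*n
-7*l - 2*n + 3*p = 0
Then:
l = -46/75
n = 14/75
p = -98/75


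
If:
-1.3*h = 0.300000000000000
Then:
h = -0.23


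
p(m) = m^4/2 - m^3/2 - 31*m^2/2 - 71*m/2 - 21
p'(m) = 2*m^3 - 3*m^2/2 - 31*m - 71/2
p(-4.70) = 99.35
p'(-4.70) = -130.58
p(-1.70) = 1.19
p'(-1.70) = 3.04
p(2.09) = -157.93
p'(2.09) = -88.58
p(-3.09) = 1.03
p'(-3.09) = -13.04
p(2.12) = -160.59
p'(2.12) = -88.91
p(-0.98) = -0.16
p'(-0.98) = -8.44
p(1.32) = -94.50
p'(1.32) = -74.43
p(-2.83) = -1.27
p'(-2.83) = -5.11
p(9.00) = 1320.00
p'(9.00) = 1022.00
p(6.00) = -252.00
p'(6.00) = 156.50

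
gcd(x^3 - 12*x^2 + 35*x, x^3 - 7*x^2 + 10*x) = x^2 - 5*x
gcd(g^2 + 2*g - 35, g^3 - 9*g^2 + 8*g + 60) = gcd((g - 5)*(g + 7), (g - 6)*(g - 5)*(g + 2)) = g - 5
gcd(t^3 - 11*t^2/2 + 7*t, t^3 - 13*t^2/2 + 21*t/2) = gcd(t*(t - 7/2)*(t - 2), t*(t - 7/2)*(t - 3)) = t^2 - 7*t/2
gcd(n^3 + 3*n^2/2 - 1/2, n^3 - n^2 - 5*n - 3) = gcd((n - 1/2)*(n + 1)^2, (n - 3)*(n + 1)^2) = n^2 + 2*n + 1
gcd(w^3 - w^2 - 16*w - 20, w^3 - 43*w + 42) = 1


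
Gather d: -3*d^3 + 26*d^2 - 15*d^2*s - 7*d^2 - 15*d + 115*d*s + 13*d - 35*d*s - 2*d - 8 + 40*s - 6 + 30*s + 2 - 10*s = -3*d^3 + d^2*(19 - 15*s) + d*(80*s - 4) + 60*s - 12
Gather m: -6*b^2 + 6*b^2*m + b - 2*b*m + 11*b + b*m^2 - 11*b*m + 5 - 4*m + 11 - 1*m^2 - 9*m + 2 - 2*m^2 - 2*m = -6*b^2 + 12*b + m^2*(b - 3) + m*(6*b^2 - 13*b - 15) + 18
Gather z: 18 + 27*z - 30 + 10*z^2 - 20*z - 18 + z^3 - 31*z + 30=z^3 + 10*z^2 - 24*z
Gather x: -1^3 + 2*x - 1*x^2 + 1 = -x^2 + 2*x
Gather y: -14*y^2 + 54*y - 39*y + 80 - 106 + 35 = -14*y^2 + 15*y + 9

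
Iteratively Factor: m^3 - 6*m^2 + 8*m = (m - 2)*(m^2 - 4*m) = m*(m - 2)*(m - 4)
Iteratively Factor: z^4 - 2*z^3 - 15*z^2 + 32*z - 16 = (z + 4)*(z^3 - 6*z^2 + 9*z - 4) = (z - 4)*(z + 4)*(z^2 - 2*z + 1) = (z - 4)*(z - 1)*(z + 4)*(z - 1)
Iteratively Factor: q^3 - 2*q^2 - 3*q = (q + 1)*(q^2 - 3*q) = q*(q + 1)*(q - 3)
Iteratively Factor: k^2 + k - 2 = (k - 1)*(k + 2)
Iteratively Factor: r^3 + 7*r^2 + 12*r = (r)*(r^2 + 7*r + 12) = r*(r + 3)*(r + 4)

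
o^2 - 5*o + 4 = (o - 4)*(o - 1)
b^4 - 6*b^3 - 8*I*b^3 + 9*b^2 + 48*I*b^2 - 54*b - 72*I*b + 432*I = (b - 6)*(b - 8*I)*(b - 3*I)*(b + 3*I)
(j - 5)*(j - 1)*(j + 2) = j^3 - 4*j^2 - 7*j + 10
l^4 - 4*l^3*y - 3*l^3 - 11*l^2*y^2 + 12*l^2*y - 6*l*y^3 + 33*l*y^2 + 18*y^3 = (l - 3)*(l - 6*y)*(l + y)^2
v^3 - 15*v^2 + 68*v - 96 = (v - 8)*(v - 4)*(v - 3)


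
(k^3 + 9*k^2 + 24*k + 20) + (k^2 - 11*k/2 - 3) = k^3 + 10*k^2 + 37*k/2 + 17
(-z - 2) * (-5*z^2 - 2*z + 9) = 5*z^3 + 12*z^2 - 5*z - 18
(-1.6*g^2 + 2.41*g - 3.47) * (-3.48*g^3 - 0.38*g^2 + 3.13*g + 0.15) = 5.568*g^5 - 7.7788*g^4 + 6.1518*g^3 + 8.6219*g^2 - 10.4996*g - 0.5205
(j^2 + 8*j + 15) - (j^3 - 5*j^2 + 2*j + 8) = -j^3 + 6*j^2 + 6*j + 7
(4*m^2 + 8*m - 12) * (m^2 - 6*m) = 4*m^4 - 16*m^3 - 60*m^2 + 72*m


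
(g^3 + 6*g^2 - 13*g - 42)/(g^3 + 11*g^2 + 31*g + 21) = (g^2 - g - 6)/(g^2 + 4*g + 3)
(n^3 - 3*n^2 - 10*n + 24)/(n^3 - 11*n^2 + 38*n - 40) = (n + 3)/(n - 5)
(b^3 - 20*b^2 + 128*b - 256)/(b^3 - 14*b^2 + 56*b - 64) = (b - 8)/(b - 2)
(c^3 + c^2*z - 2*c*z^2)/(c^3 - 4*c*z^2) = (-c + z)/(-c + 2*z)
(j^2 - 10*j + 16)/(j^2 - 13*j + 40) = (j - 2)/(j - 5)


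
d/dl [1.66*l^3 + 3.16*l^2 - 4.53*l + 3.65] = 4.98*l^2 + 6.32*l - 4.53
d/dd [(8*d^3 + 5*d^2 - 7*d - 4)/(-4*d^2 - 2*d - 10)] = (-16*d^4 - 16*d^3 - 139*d^2 - 66*d + 31)/(2*(4*d^4 + 4*d^3 + 21*d^2 + 10*d + 25))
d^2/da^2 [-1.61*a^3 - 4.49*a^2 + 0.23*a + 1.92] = -9.66*a - 8.98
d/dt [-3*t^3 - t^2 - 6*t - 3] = -9*t^2 - 2*t - 6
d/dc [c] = 1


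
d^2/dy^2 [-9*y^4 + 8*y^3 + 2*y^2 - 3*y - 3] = -108*y^2 + 48*y + 4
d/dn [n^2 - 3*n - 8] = 2*n - 3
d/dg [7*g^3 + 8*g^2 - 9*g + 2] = 21*g^2 + 16*g - 9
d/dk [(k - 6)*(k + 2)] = 2*k - 4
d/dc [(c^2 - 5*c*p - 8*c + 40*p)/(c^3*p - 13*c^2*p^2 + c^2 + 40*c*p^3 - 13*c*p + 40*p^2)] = (-c^2*p + 16*c*p - 64*p^2 - 8*p + 8)/(c^4*p^2 - 16*c^3*p^3 + 2*c^3*p + 64*c^2*p^4 - 32*c^2*p^2 + c^2 + 128*c*p^3 - 16*c*p + 64*p^2)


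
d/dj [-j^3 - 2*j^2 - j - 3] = -3*j^2 - 4*j - 1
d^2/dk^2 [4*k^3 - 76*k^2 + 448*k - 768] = 24*k - 152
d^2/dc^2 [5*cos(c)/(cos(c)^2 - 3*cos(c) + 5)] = (15*(1 - cos(c)^2)^2 + 5*cos(c)^5 - 160*cos(c)^3 + 105*cos(c)^2 + 275*cos(c) - 165)/(-cos(c)^2 + 3*cos(c) - 5)^3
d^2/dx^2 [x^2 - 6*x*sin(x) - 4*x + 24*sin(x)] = 6*x*sin(x) - 24*sin(x) - 12*cos(x) + 2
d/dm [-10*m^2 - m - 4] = -20*m - 1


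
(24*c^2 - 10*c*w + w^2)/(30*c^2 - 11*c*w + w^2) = (-4*c + w)/(-5*c + w)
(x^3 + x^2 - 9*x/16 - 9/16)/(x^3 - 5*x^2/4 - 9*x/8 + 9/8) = (4*x + 3)/(2*(2*x - 3))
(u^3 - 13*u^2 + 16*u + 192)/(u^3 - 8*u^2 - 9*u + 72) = (u - 8)/(u - 3)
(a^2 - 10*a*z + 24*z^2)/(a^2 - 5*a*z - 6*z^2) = (a - 4*z)/(a + z)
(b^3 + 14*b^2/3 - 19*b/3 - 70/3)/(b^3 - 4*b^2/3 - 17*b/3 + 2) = (3*b^2 + 8*b - 35)/(3*b^2 - 10*b + 3)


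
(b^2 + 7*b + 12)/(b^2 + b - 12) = (b + 3)/(b - 3)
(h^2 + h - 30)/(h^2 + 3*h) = (h^2 + h - 30)/(h*(h + 3))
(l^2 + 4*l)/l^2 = (l + 4)/l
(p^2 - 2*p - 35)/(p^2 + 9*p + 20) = (p - 7)/(p + 4)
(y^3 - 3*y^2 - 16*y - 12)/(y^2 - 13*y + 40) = (y^3 - 3*y^2 - 16*y - 12)/(y^2 - 13*y + 40)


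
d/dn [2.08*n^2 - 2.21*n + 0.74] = 4.16*n - 2.21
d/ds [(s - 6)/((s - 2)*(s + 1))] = (-s^2 + 12*s - 8)/(s^4 - 2*s^3 - 3*s^2 + 4*s + 4)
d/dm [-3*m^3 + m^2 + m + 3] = -9*m^2 + 2*m + 1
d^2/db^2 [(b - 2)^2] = 2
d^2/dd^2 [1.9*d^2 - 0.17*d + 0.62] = 3.80000000000000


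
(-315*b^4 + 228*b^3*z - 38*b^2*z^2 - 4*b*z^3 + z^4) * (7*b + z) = -2205*b^5 + 1281*b^4*z - 38*b^3*z^2 - 66*b^2*z^3 + 3*b*z^4 + z^5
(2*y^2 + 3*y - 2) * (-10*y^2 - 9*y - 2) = -20*y^4 - 48*y^3 - 11*y^2 + 12*y + 4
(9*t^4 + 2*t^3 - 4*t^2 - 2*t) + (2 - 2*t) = 9*t^4 + 2*t^3 - 4*t^2 - 4*t + 2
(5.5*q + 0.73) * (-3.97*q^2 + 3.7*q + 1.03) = -21.835*q^3 + 17.4519*q^2 + 8.366*q + 0.7519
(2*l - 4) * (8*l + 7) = 16*l^2 - 18*l - 28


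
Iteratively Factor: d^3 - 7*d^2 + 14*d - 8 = (d - 1)*(d^2 - 6*d + 8) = (d - 4)*(d - 1)*(d - 2)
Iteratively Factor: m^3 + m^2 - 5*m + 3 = (m - 1)*(m^2 + 2*m - 3) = (m - 1)^2*(m + 3)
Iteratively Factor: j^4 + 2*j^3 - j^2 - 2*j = (j)*(j^3 + 2*j^2 - j - 2) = j*(j + 1)*(j^2 + j - 2) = j*(j - 1)*(j + 1)*(j + 2)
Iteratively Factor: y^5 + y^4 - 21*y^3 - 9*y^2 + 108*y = (y + 4)*(y^4 - 3*y^3 - 9*y^2 + 27*y) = (y - 3)*(y + 4)*(y^3 - 9*y) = (y - 3)^2*(y + 4)*(y^2 + 3*y) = y*(y - 3)^2*(y + 4)*(y + 3)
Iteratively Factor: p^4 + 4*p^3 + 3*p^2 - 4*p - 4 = (p + 2)*(p^3 + 2*p^2 - p - 2) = (p + 1)*(p + 2)*(p^2 + p - 2) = (p - 1)*(p + 1)*(p + 2)*(p + 2)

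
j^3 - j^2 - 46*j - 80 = (j - 8)*(j + 2)*(j + 5)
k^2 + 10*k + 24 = (k + 4)*(k + 6)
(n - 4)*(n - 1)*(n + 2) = n^3 - 3*n^2 - 6*n + 8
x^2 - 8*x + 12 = (x - 6)*(x - 2)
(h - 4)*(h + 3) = h^2 - h - 12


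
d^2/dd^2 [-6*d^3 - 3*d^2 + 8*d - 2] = -36*d - 6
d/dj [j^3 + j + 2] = 3*j^2 + 1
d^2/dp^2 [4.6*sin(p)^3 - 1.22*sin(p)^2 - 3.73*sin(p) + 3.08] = 0.280000000000001*sin(p) + 10.35*sin(3*p) - 2.44*cos(2*p)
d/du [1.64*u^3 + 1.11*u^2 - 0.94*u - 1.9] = 4.92*u^2 + 2.22*u - 0.94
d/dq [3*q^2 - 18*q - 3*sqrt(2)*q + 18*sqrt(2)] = 6*q - 18 - 3*sqrt(2)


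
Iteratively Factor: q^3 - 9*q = (q)*(q^2 - 9) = q*(q - 3)*(q + 3)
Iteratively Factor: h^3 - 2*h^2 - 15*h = (h)*(h^2 - 2*h - 15) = h*(h + 3)*(h - 5)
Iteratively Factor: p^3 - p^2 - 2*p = (p)*(p^2 - p - 2) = p*(p - 2)*(p + 1)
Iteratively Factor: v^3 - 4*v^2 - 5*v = (v - 5)*(v^2 + v) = v*(v - 5)*(v + 1)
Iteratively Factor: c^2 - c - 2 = (c - 2)*(c + 1)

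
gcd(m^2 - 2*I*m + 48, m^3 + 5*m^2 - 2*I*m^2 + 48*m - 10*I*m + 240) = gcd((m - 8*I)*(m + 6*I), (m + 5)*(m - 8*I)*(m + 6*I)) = m^2 - 2*I*m + 48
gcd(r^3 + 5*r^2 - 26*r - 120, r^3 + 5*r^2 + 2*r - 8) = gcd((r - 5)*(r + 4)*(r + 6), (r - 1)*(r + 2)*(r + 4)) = r + 4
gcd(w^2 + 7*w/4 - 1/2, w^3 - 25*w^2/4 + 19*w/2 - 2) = w - 1/4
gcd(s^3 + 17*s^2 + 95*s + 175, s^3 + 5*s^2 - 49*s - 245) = s^2 + 12*s + 35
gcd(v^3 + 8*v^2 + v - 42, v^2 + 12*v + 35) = v + 7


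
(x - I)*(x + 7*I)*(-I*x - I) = -I*x^3 + 6*x^2 - I*x^2 + 6*x - 7*I*x - 7*I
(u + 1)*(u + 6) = u^2 + 7*u + 6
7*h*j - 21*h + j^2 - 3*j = (7*h + j)*(j - 3)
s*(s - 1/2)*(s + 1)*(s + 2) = s^4 + 5*s^3/2 + s^2/2 - s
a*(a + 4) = a^2 + 4*a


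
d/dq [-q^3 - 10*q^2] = q*(-3*q - 20)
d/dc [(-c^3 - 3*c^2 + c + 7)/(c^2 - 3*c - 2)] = (-c^4 + 6*c^3 + 14*c^2 - 2*c + 19)/(c^4 - 6*c^3 + 5*c^2 + 12*c + 4)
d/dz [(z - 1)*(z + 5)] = 2*z + 4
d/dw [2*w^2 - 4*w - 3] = 4*w - 4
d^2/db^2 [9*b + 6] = 0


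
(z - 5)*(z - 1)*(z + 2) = z^3 - 4*z^2 - 7*z + 10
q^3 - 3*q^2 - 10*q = q*(q - 5)*(q + 2)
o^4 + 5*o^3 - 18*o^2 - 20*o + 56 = (o - 2)^2*(o + 2)*(o + 7)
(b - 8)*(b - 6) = b^2 - 14*b + 48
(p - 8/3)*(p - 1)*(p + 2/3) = p^3 - 3*p^2 + 2*p/9 + 16/9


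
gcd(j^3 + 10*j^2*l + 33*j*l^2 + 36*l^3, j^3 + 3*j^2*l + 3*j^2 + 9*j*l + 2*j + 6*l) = j + 3*l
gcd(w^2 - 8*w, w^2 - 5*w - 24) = w - 8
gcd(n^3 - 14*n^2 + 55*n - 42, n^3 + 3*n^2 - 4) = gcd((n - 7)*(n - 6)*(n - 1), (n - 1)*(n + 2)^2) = n - 1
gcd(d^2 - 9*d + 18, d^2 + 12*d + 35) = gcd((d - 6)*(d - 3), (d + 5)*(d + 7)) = 1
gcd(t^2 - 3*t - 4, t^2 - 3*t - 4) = t^2 - 3*t - 4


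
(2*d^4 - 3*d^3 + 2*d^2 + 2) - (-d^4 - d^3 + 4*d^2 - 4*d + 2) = 3*d^4 - 2*d^3 - 2*d^2 + 4*d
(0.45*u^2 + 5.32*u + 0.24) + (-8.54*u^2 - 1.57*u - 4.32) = -8.09*u^2 + 3.75*u - 4.08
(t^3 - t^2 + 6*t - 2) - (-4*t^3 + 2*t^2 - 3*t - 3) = 5*t^3 - 3*t^2 + 9*t + 1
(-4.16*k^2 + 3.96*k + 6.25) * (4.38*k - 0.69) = -18.2208*k^3 + 20.2152*k^2 + 24.6426*k - 4.3125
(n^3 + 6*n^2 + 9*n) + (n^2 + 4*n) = n^3 + 7*n^2 + 13*n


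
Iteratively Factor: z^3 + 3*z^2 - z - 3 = (z + 3)*(z^2 - 1) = (z + 1)*(z + 3)*(z - 1)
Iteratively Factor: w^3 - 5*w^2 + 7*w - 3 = (w - 1)*(w^2 - 4*w + 3) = (w - 1)^2*(w - 3)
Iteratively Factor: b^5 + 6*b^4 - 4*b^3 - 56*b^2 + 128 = (b + 2)*(b^4 + 4*b^3 - 12*b^2 - 32*b + 64) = (b + 2)*(b + 4)*(b^3 - 12*b + 16) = (b - 2)*(b + 2)*(b + 4)*(b^2 + 2*b - 8) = (b - 2)^2*(b + 2)*(b + 4)*(b + 4)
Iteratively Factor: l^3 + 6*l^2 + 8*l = (l)*(l^2 + 6*l + 8) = l*(l + 2)*(l + 4)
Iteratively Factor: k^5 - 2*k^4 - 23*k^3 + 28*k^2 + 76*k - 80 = (k - 2)*(k^4 - 23*k^2 - 18*k + 40) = (k - 2)*(k + 2)*(k^3 - 2*k^2 - 19*k + 20) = (k - 5)*(k - 2)*(k + 2)*(k^2 + 3*k - 4) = (k - 5)*(k - 2)*(k + 2)*(k + 4)*(k - 1)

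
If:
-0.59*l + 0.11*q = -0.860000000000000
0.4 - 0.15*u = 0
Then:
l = 0.186440677966102*q + 1.45762711864407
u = 2.67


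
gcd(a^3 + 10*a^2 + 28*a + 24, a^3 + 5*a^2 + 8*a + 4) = a^2 + 4*a + 4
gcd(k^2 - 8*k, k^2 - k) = k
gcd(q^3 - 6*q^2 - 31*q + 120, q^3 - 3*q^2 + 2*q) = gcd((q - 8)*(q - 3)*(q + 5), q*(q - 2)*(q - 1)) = 1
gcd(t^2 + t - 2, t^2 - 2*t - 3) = 1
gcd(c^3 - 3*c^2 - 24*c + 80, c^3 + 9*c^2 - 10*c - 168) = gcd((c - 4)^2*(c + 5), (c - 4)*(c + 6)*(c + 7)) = c - 4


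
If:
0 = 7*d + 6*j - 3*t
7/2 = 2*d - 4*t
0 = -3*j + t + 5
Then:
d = -87/52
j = 57/52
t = -89/52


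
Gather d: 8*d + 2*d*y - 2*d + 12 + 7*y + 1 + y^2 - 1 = d*(2*y + 6) + y^2 + 7*y + 12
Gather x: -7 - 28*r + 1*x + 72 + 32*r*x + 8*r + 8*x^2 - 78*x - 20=-20*r + 8*x^2 + x*(32*r - 77) + 45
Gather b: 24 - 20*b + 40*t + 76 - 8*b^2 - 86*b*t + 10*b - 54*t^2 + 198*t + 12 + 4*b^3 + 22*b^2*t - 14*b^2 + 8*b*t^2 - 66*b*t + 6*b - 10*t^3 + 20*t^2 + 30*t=4*b^3 + b^2*(22*t - 22) + b*(8*t^2 - 152*t - 4) - 10*t^3 - 34*t^2 + 268*t + 112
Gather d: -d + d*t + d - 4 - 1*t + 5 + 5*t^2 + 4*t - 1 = d*t + 5*t^2 + 3*t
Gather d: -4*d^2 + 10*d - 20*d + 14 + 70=-4*d^2 - 10*d + 84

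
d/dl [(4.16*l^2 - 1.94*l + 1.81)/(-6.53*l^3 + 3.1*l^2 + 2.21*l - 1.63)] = (27.1648*l^4 - 25.3364*l^3 + 50.6655*l^2 - 24.7836*l - 0.8379)/(42.6409*l^6 - 40.486*l^5 - 19.2526*l^4 + 34.9898*l^3 - 5.2219*l^2 - 7.2046*l + 2.6569)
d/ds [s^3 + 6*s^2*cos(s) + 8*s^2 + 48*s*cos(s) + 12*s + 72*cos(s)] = -6*s^2*sin(s) + 3*s^2 - 48*s*sin(s) + 12*s*cos(s) + 16*s - 72*sin(s) + 48*cos(s) + 12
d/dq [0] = 0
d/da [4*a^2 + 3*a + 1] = 8*a + 3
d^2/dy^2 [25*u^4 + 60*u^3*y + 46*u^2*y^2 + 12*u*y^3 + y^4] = 92*u^2 + 72*u*y + 12*y^2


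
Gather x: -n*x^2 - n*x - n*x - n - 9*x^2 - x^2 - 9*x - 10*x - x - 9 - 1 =-n + x^2*(-n - 10) + x*(-2*n - 20) - 10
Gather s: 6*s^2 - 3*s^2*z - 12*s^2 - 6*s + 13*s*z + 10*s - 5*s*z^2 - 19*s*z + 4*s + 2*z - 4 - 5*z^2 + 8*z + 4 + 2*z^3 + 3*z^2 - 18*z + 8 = s^2*(-3*z - 6) + s*(-5*z^2 - 6*z + 8) + 2*z^3 - 2*z^2 - 8*z + 8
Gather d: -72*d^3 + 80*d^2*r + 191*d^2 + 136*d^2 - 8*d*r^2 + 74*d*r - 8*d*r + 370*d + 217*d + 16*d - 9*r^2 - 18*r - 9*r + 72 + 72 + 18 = -72*d^3 + d^2*(80*r + 327) + d*(-8*r^2 + 66*r + 603) - 9*r^2 - 27*r + 162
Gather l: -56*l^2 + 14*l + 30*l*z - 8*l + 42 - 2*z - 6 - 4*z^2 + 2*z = -56*l^2 + l*(30*z + 6) - 4*z^2 + 36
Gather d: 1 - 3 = -2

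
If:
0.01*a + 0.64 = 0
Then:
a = -64.00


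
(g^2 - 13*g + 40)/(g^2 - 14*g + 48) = (g - 5)/(g - 6)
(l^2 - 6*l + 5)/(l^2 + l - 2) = (l - 5)/(l + 2)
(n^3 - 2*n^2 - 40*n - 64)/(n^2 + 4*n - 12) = (n^3 - 2*n^2 - 40*n - 64)/(n^2 + 4*n - 12)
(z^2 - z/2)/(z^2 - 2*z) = (z - 1/2)/(z - 2)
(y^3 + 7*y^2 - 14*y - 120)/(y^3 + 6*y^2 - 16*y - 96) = (y + 5)/(y + 4)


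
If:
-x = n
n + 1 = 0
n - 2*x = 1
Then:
No Solution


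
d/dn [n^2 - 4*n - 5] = 2*n - 4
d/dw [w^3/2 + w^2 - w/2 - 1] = 3*w^2/2 + 2*w - 1/2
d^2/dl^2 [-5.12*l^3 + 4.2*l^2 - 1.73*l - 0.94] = 8.4 - 30.72*l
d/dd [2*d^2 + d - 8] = 4*d + 1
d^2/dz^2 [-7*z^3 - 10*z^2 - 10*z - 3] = -42*z - 20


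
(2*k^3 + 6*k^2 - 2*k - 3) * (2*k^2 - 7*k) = 4*k^5 - 2*k^4 - 46*k^3 + 8*k^2 + 21*k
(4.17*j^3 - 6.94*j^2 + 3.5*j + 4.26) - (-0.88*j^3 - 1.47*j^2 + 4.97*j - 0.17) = 5.05*j^3 - 5.47*j^2 - 1.47*j + 4.43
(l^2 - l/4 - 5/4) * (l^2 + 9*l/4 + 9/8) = l^4 + 2*l^3 - 11*l^2/16 - 99*l/32 - 45/32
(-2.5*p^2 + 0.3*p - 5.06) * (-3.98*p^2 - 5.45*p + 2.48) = 9.95*p^4 + 12.431*p^3 + 12.3038*p^2 + 28.321*p - 12.5488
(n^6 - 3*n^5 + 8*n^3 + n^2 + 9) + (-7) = n^6 - 3*n^5 + 8*n^3 + n^2 + 2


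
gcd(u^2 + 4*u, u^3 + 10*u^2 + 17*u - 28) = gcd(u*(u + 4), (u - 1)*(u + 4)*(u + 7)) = u + 4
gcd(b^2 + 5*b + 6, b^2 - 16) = 1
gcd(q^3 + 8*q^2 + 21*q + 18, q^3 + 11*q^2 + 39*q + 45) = q^2 + 6*q + 9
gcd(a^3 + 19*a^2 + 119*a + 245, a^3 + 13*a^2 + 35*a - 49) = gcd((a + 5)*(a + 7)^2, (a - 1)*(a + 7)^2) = a^2 + 14*a + 49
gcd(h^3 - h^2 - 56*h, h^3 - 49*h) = h^2 + 7*h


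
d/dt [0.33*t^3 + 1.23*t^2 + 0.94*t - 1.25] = 0.99*t^2 + 2.46*t + 0.94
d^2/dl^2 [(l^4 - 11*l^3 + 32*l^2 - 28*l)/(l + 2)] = 2*(3*l^4 + 5*l^3 - 42*l^2 - 132*l + 184)/(l^3 + 6*l^2 + 12*l + 8)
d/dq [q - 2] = 1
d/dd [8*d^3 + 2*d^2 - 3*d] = 24*d^2 + 4*d - 3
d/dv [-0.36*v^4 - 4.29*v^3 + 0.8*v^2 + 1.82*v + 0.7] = -1.44*v^3 - 12.87*v^2 + 1.6*v + 1.82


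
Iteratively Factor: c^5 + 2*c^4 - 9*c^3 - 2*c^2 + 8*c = (c - 1)*(c^4 + 3*c^3 - 6*c^2 - 8*c) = (c - 1)*(c + 1)*(c^3 + 2*c^2 - 8*c) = c*(c - 1)*(c + 1)*(c^2 + 2*c - 8) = c*(c - 1)*(c + 1)*(c + 4)*(c - 2)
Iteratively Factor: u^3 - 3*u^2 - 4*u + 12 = (u - 2)*(u^2 - u - 6) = (u - 3)*(u - 2)*(u + 2)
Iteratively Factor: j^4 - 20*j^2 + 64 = (j - 2)*(j^3 + 2*j^2 - 16*j - 32) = (j - 4)*(j - 2)*(j^2 + 6*j + 8) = (j - 4)*(j - 2)*(j + 4)*(j + 2)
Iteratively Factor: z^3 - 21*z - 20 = (z + 4)*(z^2 - 4*z - 5) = (z - 5)*(z + 4)*(z + 1)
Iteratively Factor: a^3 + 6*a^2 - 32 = (a - 2)*(a^2 + 8*a + 16) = (a - 2)*(a + 4)*(a + 4)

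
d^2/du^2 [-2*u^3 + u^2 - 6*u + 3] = 2 - 12*u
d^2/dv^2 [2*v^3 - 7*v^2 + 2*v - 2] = 12*v - 14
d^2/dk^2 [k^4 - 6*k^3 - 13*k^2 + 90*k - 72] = 12*k^2 - 36*k - 26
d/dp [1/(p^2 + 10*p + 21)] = 2*(-p - 5)/(p^2 + 10*p + 21)^2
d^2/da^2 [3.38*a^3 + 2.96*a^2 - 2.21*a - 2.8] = 20.28*a + 5.92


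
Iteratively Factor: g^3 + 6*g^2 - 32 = (g + 4)*(g^2 + 2*g - 8) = (g + 4)^2*(g - 2)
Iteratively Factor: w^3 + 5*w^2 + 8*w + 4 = (w + 2)*(w^2 + 3*w + 2) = (w + 2)^2*(w + 1)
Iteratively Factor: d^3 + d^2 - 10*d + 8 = (d + 4)*(d^2 - 3*d + 2) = (d - 1)*(d + 4)*(d - 2)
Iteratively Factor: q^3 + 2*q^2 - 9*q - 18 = (q - 3)*(q^2 + 5*q + 6) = (q - 3)*(q + 3)*(q + 2)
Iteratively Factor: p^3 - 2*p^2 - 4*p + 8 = (p + 2)*(p^2 - 4*p + 4) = (p - 2)*(p + 2)*(p - 2)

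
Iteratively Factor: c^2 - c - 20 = (c + 4)*(c - 5)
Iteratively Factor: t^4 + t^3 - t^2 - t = (t - 1)*(t^3 + 2*t^2 + t) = t*(t - 1)*(t^2 + 2*t + 1) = t*(t - 1)*(t + 1)*(t + 1)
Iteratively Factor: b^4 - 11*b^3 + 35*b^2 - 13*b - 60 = (b - 5)*(b^3 - 6*b^2 + 5*b + 12) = (b - 5)*(b + 1)*(b^2 - 7*b + 12) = (b - 5)*(b - 3)*(b + 1)*(b - 4)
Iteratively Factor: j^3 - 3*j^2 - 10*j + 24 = (j + 3)*(j^2 - 6*j + 8) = (j - 4)*(j + 3)*(j - 2)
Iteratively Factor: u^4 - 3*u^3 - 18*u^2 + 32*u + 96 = (u - 4)*(u^3 + u^2 - 14*u - 24) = (u - 4)*(u + 2)*(u^2 - u - 12) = (u - 4)^2*(u + 2)*(u + 3)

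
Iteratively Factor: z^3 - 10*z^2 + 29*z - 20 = (z - 5)*(z^2 - 5*z + 4) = (z - 5)*(z - 4)*(z - 1)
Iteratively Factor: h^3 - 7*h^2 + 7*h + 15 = (h - 5)*(h^2 - 2*h - 3) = (h - 5)*(h - 3)*(h + 1)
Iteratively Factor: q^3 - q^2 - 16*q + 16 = (q + 4)*(q^2 - 5*q + 4) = (q - 4)*(q + 4)*(q - 1)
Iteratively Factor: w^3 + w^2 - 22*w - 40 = (w + 4)*(w^2 - 3*w - 10) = (w + 2)*(w + 4)*(w - 5)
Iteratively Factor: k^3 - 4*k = (k + 2)*(k^2 - 2*k) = (k - 2)*(k + 2)*(k)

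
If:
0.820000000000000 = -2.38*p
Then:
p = -0.34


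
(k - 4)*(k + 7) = k^2 + 3*k - 28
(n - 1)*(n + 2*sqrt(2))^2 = n^3 - n^2 + 4*sqrt(2)*n^2 - 4*sqrt(2)*n + 8*n - 8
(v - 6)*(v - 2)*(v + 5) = v^3 - 3*v^2 - 28*v + 60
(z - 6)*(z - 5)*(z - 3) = z^3 - 14*z^2 + 63*z - 90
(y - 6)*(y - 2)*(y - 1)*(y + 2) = y^4 - 7*y^3 + 2*y^2 + 28*y - 24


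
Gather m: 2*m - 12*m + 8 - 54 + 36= -10*m - 10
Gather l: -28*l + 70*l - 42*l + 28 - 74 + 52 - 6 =0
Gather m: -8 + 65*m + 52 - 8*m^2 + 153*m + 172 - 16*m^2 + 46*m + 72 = -24*m^2 + 264*m + 288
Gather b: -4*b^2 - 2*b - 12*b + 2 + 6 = -4*b^2 - 14*b + 8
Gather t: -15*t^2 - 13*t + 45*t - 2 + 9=-15*t^2 + 32*t + 7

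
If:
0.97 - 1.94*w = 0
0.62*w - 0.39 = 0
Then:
No Solution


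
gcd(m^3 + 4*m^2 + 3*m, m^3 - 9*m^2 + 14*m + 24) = m + 1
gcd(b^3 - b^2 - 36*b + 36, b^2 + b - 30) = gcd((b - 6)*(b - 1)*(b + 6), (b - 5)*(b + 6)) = b + 6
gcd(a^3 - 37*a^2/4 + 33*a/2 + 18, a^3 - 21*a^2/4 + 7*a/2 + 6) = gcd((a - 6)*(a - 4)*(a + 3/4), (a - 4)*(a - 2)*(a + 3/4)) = a^2 - 13*a/4 - 3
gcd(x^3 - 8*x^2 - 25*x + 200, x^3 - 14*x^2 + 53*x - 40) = x^2 - 13*x + 40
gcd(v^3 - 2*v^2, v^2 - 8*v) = v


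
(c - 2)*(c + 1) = c^2 - c - 2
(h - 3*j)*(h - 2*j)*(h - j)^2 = h^4 - 7*h^3*j + 17*h^2*j^2 - 17*h*j^3 + 6*j^4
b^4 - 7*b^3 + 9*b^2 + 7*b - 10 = (b - 5)*(b - 2)*(b - 1)*(b + 1)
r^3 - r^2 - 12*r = r*(r - 4)*(r + 3)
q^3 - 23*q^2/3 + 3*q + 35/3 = (q - 7)*(q - 5/3)*(q + 1)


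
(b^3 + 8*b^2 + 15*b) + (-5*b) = b^3 + 8*b^2 + 10*b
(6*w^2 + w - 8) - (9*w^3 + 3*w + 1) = -9*w^3 + 6*w^2 - 2*w - 9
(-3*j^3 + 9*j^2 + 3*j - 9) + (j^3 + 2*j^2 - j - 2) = -2*j^3 + 11*j^2 + 2*j - 11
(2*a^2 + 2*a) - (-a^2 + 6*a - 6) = 3*a^2 - 4*a + 6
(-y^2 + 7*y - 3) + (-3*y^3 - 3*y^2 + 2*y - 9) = -3*y^3 - 4*y^2 + 9*y - 12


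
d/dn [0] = 0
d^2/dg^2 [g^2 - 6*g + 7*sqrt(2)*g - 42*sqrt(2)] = 2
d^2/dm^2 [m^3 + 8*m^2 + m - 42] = 6*m + 16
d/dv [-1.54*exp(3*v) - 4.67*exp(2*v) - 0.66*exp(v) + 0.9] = (-4.62*exp(2*v) - 9.34*exp(v) - 0.66)*exp(v)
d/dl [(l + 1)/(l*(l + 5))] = (-l^2 - 2*l - 5)/(l^2*(l^2 + 10*l + 25))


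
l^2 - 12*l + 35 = (l - 7)*(l - 5)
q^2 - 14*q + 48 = (q - 8)*(q - 6)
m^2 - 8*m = m*(m - 8)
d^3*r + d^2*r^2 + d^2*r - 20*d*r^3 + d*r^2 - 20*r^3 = (d - 4*r)*(d + 5*r)*(d*r + r)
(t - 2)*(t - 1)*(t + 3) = t^3 - 7*t + 6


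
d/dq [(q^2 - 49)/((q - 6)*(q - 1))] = (-7*q^2 + 110*q - 343)/(q^4 - 14*q^3 + 61*q^2 - 84*q + 36)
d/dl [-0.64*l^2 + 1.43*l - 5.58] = 1.43 - 1.28*l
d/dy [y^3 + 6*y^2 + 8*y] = 3*y^2 + 12*y + 8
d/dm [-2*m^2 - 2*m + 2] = -4*m - 2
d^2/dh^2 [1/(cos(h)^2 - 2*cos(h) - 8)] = (8*sin(h)^4 - 76*sin(h)^2 - 17*cos(h) - 3*cos(3*h) + 20)/(2*(sin(h)^2 + 2*cos(h) + 7)^3)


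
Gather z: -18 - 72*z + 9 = -72*z - 9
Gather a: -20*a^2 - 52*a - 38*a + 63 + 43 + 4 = -20*a^2 - 90*a + 110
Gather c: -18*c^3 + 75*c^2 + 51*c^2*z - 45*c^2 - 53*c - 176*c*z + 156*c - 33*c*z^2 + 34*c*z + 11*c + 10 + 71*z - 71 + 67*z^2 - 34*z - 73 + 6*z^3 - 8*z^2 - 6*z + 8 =-18*c^3 + c^2*(51*z + 30) + c*(-33*z^2 - 142*z + 114) + 6*z^3 + 59*z^2 + 31*z - 126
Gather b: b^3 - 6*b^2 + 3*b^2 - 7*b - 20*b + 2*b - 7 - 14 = b^3 - 3*b^2 - 25*b - 21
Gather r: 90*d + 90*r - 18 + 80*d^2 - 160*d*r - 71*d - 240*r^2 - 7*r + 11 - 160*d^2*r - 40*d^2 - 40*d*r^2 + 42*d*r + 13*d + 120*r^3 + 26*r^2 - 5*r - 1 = 40*d^2 + 32*d + 120*r^3 + r^2*(-40*d - 214) + r*(-160*d^2 - 118*d + 78) - 8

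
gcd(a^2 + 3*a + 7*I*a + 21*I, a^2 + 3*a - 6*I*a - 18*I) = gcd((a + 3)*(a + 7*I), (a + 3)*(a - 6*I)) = a + 3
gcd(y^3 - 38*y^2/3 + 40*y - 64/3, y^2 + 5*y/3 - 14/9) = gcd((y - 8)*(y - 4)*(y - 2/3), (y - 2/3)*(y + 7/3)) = y - 2/3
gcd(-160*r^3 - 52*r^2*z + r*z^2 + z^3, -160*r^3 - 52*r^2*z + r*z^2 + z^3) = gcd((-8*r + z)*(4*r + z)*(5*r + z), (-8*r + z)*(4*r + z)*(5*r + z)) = -160*r^3 - 52*r^2*z + r*z^2 + z^3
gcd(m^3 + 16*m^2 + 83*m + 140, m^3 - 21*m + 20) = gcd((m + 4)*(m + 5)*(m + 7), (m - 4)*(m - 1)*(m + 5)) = m + 5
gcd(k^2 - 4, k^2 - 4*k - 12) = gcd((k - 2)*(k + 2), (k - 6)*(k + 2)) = k + 2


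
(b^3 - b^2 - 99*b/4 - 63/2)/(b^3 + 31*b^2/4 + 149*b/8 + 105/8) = 2*(2*b^2 - 9*b - 18)/(4*b^2 + 17*b + 15)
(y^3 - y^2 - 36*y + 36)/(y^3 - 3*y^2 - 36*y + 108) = (y - 1)/(y - 3)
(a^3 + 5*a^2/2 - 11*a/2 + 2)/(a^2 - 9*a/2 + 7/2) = (2*a^2 + 7*a - 4)/(2*a - 7)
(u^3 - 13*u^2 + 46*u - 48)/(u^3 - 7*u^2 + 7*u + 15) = (u^2 - 10*u + 16)/(u^2 - 4*u - 5)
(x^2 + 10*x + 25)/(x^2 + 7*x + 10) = (x + 5)/(x + 2)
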